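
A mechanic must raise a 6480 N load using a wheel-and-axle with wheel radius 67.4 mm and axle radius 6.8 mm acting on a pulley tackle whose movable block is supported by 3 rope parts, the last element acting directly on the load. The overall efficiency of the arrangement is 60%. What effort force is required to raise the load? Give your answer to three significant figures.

363 N

Wheel-and-axle MA = R/r = 67.4/6.8 = 9.9118.
Block-and-tackle MA = number of supporting rope parts = 3.
Combined ideal MA = 9.9118 × 3 = 29.735.
Actual MA = 29.735 × 0.60 = 17.841.
Effort = load / actual MA = 6480 / 17.841 = 363.2 N.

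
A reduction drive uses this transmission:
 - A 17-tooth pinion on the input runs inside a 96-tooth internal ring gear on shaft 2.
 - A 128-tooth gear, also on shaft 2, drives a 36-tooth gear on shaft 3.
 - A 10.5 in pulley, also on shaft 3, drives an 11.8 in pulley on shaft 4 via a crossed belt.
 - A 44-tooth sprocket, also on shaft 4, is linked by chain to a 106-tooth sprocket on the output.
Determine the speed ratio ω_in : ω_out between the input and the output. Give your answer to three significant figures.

Each stage contributes driven/driver: internal gear 96/17 = 5.6471, gear mesh 36/128 = 0.28125, belt 11.8/10.5 = 1.1238, chain 106/44 = 2.4091.
Overall: 5.6471 × 0.28125 × 1.1238 × 2.4091 = 4.2999.

4.30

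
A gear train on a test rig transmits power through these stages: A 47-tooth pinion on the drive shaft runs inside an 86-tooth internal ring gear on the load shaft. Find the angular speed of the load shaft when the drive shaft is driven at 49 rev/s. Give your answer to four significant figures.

26.78 rev/s

Internal gear: ratio = 86/47 = 1.8298, so the load shaft turns at 49 / 1.8298 = 26.779 rev/s.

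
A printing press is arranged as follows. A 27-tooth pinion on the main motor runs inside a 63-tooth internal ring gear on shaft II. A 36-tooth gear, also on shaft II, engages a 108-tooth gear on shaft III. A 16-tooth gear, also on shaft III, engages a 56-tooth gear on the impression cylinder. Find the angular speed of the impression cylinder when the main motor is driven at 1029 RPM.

42 RPM

the main motor → shaft II (internal gear, 63/27): 1029 ÷ 2.3333 = 441 RPM
shaft II → shaft III (gear mesh, 108/36): 441 ÷ 3 = 147 RPM
shaft III → the impression cylinder (gear mesh, 56/16): 147 ÷ 3.5 = 42 RPM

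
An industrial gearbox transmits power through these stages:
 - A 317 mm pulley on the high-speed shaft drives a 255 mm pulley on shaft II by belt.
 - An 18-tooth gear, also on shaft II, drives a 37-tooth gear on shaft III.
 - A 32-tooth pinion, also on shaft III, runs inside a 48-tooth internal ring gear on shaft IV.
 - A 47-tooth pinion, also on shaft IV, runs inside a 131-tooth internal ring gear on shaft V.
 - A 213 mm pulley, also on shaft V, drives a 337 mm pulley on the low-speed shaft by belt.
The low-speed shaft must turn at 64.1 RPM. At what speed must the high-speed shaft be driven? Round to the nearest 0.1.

Overall ratio R = 0.80442 × 2.0556 × 1.5 × 2.7872 × 1.5822 = 10.938.
Required input speed = output speed × R = 64.1 × 10.938 = 701.11 RPM.

701.1 RPM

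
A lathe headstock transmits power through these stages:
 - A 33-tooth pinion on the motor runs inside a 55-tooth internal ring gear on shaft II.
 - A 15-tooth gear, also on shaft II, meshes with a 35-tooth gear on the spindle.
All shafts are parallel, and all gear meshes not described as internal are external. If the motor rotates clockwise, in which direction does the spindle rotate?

anticlockwise

the motor → shaft II: internal mesh, same direction → CW.
shaft II → the spindle: external mesh, 1 reversal → CCW.
1 reversal in total — an odd number — so the spindle turns opposite to the motor.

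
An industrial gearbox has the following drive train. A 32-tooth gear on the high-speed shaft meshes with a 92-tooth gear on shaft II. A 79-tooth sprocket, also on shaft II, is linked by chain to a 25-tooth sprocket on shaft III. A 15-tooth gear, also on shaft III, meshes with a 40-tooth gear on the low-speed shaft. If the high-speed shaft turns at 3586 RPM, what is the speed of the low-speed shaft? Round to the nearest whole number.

1478 RPM

Gear mesh: ratio = 92/32 = 2.875, so shaft II turns at 3586 / 2.875 = 1247.3 RPM.
Chain: ratio = 25/79 = 0.31646, so shaft III turns at 1247.3 / 0.31646 = 3941.5 RPM.
Gear mesh: ratio = 40/15 = 2.6667, so the low-speed shaft turns at 3941.5 / 2.6667 = 1478.1 RPM.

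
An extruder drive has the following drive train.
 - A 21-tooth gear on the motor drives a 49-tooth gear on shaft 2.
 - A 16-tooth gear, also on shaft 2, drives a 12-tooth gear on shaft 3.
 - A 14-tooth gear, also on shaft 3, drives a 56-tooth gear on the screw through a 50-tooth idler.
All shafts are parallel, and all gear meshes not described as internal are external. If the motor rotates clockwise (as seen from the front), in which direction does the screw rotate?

clockwise

the motor → shaft 2: external mesh, 1 reversal → CCW.
shaft 2 → shaft 3: external mesh, 1 reversal → CW.
shaft 3 → the screw: driver → idler → driven is 2 external meshes, 2 reversals → CW.
4 reversals in total — an even number — so the screw turns the same way as the motor.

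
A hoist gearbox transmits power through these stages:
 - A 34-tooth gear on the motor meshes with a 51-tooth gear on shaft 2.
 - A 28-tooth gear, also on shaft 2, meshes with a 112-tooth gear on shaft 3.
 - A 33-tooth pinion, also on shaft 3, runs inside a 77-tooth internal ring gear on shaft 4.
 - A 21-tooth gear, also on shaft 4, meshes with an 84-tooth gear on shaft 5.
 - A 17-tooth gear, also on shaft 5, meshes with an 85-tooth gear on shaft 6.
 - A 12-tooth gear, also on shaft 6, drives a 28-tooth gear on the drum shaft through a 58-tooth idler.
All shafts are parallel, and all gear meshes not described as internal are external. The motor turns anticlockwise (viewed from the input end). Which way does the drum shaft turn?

anticlockwise

the motor → shaft 2: external mesh, 1 reversal → CW.
shaft 2 → shaft 3: external mesh, 1 reversal → CCW.
shaft 3 → shaft 4: internal mesh, same direction → CCW.
shaft 4 → shaft 5: external mesh, 1 reversal → CW.
shaft 5 → shaft 6: external mesh, 1 reversal → CCW.
shaft 6 → the drum shaft: driver → idler → driven is 2 external meshes, 2 reversals → CCW.
6 reversals in total — an even number — so the drum shaft turns the same way as the motor.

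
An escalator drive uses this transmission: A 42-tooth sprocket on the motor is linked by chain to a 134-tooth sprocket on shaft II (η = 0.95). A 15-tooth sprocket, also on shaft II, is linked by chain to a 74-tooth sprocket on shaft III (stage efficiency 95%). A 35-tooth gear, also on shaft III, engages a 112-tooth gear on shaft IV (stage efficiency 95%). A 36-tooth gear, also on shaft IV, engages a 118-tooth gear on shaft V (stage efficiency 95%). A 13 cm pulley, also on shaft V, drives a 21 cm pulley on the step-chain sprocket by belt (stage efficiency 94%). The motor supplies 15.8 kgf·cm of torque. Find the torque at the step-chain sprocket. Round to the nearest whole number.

3226 kgf·cm

After the chain (134/42): 15.8 × 3.1905 × 0.95 = 47.889 kgf·cm
After the chain (74/15): 47.889 × 4.9333 × 0.95 = 224.44 kgf·cm
After the gear mesh (112/35): 224.44 × 3.2 × 0.95 = 682.3 kgf·cm
After the gear mesh (118/36): 682.3 × 3.2778 × 0.95 = 2124.6 kgf·cm
After the belt (21/13): 2124.6 × 1.6154 × 0.94 = 3226.1 kgf·cm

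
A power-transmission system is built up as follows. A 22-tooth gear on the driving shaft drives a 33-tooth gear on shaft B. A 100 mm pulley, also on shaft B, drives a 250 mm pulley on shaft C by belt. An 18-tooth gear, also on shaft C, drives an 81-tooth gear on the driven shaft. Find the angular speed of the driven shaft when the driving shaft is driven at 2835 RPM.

the driving shaft → shaft B (gear mesh, 33/22): 2835 ÷ 1.5 = 1890 RPM
shaft B → shaft C (belt, 250/100): 1890 ÷ 2.5 = 756 RPM
shaft C → the driven shaft (gear mesh, 81/18): 756 ÷ 4.5 = 168 RPM

168 RPM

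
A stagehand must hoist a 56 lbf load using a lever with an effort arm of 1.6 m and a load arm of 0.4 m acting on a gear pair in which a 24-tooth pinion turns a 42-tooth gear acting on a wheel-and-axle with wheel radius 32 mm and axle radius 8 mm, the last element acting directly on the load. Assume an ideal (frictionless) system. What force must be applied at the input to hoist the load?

2 lbf

Lever MA = effort arm / load arm = 1.6/0.4 = 4.
Gear pair MA = 42/24 = 1.75.
Wheel-and-axle MA = R/r = 32/8 = 4.
Combined ideal MA = 4 × 1.75 × 4 = 28.
Effort = load / MA = 56 / 28 = 2 lbf.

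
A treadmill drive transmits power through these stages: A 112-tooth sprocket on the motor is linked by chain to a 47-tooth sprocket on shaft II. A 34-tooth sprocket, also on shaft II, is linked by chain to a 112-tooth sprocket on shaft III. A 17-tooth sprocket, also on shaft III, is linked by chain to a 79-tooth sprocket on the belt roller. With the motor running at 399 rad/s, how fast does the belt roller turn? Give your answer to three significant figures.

the motor → shaft II (chain, 47/112): 399 ÷ 0.41964 = 950.81 rad/s
shaft II → shaft III (chain, 112/34): 950.81 ÷ 3.2941 = 288.64 rad/s
shaft III → the belt roller (chain, 79/17): 288.64 ÷ 4.6471 = 62.112 rad/s

62.1 rad/s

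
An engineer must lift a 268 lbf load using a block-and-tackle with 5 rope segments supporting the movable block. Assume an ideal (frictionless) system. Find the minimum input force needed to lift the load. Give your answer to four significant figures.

Block-and-tackle MA = number of supporting rope parts = 5.
Effort = load / MA = 268 / 5 = 53.6 lbf.

53.60 lbf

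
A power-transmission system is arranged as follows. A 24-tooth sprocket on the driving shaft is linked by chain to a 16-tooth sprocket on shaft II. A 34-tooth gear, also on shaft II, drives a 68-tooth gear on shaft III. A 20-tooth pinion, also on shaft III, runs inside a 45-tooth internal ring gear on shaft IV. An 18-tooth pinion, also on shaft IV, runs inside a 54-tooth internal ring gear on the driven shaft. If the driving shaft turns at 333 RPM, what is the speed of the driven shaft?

37 RPM

the driving shaft → shaft II (chain, 16/24): 333 ÷ 0.66667 = 499.5 RPM
shaft II → shaft III (gear mesh, 68/34): 499.5 ÷ 2 = 249.75 RPM
shaft III → shaft IV (internal gear, 45/20): 249.75 ÷ 2.25 = 111 RPM
shaft IV → the driven shaft (internal gear, 54/18): 111 ÷ 3 = 37 RPM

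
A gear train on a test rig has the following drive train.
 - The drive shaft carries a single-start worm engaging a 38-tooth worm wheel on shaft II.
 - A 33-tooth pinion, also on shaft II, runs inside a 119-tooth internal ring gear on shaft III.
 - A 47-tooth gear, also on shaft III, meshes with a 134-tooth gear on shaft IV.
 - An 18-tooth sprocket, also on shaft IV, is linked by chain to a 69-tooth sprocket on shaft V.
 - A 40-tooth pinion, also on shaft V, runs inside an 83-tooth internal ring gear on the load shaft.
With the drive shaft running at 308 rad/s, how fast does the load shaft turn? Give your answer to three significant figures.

worm 38/1 = 38 → 308/38 = 8.1053 rad/s
internal gear 119/33 = 3.6061 → 8.1053/3.6061 = 2.2477 rad/s
gear mesh 134/47 = 2.8511 → 2.2477/2.8511 = 0.78836 rad/s
chain 69/18 = 3.8333 → 0.78836/3.8333 = 0.20566 rad/s
internal gear 83/40 = 2.075 → 0.20566/2.075 = 0.099113 rad/s

0.0991 rad/s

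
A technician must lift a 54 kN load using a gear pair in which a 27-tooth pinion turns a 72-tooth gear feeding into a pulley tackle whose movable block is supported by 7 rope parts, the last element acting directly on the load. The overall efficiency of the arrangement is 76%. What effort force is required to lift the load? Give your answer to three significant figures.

Gear pair MA = 72/27 = 2.6667.
Block-and-tackle MA = number of supporting rope parts = 7.
Combined ideal MA = 2.6667 × 7 = 18.667.
Actual MA = 18.667 × 0.76 = 14.187.
Effort = load / actual MA = 54 / 14.187 = 3.8064 kN.

3.81 kN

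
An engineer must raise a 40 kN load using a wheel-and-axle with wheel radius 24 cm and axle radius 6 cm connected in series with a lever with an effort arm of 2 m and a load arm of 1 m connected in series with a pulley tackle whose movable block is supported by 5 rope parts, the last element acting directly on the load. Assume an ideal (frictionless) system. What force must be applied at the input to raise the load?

1 kN

Wheel-and-axle MA = R/r = 24/6 = 4.
Lever MA = effort arm / load arm = 2/1 = 2.
Block-and-tackle MA = number of supporting rope parts = 5.
Combined ideal MA = 4 × 2 × 5 = 40.
Effort = load / MA = 40 / 40 = 1 kN.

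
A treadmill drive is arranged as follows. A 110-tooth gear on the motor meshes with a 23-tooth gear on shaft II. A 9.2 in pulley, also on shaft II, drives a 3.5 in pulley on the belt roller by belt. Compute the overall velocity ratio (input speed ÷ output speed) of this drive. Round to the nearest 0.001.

0.080

Each stage contributes driven/driver: gear mesh 23/110 = 0.20909, belt 3.5/9.2 = 0.38043.
Overall: 0.20909 × 0.38043 = 0.079545.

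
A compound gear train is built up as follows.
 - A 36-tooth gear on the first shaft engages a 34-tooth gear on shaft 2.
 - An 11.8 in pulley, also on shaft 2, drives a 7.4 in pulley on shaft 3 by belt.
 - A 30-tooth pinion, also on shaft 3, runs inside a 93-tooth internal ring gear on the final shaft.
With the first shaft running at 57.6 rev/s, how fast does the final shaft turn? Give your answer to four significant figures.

31.37 rev/s

the first shaft → shaft 2 (gear mesh, 34/36): 57.6 ÷ 0.94444 = 60.988 rev/s
shaft 2 → shaft 3 (belt, 7.4/11.8): 60.988 ÷ 0.62712 = 97.252 rev/s
shaft 3 → the final shaft (internal gear, 93/30): 97.252 ÷ 3.1 = 31.371 rev/s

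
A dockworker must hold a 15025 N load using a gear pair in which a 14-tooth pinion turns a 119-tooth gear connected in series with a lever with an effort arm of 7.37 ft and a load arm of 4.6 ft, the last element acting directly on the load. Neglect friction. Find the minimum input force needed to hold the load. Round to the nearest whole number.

1103 N

Gear pair MA = 119/14 = 8.5.
Lever MA = effort arm / load arm = 7.37/4.6 = 1.6022.
Combined ideal MA = 8.5 × 1.6022 = 13.618.
Effort = load / MA = 15025 / 13.618 = 1103.3 N.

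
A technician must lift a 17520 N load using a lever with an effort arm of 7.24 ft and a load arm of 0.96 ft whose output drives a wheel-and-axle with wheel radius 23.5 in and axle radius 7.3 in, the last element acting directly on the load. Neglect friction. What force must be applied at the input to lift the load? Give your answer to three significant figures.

Lever MA = effort arm / load arm = 7.24/0.96 = 7.5417.
Wheel-and-axle MA = R/r = 23.5/7.3 = 3.2192.
Combined ideal MA = 7.5417 × 3.2192 = 24.278.
Effort = load / MA = 17520 / 24.278 = 721.64 N.

722 N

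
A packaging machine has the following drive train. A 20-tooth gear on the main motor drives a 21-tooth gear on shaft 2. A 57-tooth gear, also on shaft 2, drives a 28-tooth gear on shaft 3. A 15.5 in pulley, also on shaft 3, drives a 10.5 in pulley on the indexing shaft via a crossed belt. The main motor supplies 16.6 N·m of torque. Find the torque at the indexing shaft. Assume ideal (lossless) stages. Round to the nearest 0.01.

5.80 N·m

After the gear mesh (21/20): 16.6 × 1.05 = 17.43 N·m
After the gear mesh (28/57): 17.43 × 0.49123 = 8.5621 N·m
After the belt (10.5/15.5): 8.5621 × 0.67742 = 5.8001 N·m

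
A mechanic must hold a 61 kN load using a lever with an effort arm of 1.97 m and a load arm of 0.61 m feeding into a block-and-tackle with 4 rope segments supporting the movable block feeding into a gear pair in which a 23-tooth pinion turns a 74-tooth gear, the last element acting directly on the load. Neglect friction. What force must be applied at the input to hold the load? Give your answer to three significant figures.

Lever MA = effort arm / load arm = 1.97/0.61 = 3.2295.
Block-and-tackle MA = number of supporting rope parts = 4.
Gear pair MA = 74/23 = 3.2174.
Combined ideal MA = 3.2295 × 4 × 3.2174 = 41.562.
Effort = load / MA = 61 / 41.562 = 1.4677 kN.

1.47 kN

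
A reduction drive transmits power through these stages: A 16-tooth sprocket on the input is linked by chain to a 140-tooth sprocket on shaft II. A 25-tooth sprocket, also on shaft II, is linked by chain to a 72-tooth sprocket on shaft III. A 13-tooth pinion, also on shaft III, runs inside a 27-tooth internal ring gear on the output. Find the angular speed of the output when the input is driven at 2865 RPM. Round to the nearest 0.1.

chain 140/16 = 8.75 → 2865/8.75 = 327.43 RPM
chain 72/25 = 2.88 → 327.43/2.88 = 113.69 RPM
internal gear 27/13 = 2.0769 → 113.69/2.0769 = 54.74 RPM

54.7 RPM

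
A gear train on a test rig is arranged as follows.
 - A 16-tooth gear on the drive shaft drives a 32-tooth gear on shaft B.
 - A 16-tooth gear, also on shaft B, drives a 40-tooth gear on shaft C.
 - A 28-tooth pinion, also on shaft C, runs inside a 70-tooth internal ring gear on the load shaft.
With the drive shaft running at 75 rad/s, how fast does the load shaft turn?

6 rad/s

Gear mesh: ratio = 32/16 = 2, so shaft B turns at 75 / 2 = 37.5 rad/s.
Gear mesh: ratio = 40/16 = 2.5, so shaft C turns at 37.5 / 2.5 = 15 rad/s.
Internal gear: ratio = 70/28 = 2.5, so the load shaft turns at 15 / 2.5 = 6 rad/s.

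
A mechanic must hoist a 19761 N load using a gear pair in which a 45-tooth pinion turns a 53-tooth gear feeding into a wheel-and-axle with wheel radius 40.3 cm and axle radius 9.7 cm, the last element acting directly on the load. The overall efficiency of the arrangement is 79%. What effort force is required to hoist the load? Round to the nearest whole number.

5112 N

Gear pair MA = 53/45 = 1.1778.
Wheel-and-axle MA = R/r = 40.3/9.7 = 4.1546.
Combined ideal MA = 1.1778 × 4.1546 = 4.8932.
Actual MA = 4.8932 × 0.79 = 3.8657.
Effort = load / actual MA = 19761 / 3.8657 = 5111.9 N.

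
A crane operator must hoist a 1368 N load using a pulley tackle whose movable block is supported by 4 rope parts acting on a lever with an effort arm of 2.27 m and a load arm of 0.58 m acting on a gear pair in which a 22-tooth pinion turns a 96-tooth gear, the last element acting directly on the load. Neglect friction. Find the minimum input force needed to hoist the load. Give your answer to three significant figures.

Block-and-tackle MA = number of supporting rope parts = 4.
Lever MA = effort arm / load arm = 2.27/0.58 = 3.9138.
Gear pair MA = 96/22 = 4.3636.
Combined ideal MA = 4 × 3.9138 × 4.3636 = 68.313.
Effort = load / MA = 1368 / 68.313 = 20.025 N.

20.0 N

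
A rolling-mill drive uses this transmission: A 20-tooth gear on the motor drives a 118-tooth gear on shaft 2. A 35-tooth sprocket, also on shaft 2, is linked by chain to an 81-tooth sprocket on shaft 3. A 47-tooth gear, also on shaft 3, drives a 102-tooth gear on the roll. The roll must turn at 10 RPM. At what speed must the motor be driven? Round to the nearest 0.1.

296.3 RPM

Overall ratio R = 5.9 × 2.3143 × 2.1702 = 29.633.
Required input speed = output speed × R = 10 × 29.633 = 296.33 RPM.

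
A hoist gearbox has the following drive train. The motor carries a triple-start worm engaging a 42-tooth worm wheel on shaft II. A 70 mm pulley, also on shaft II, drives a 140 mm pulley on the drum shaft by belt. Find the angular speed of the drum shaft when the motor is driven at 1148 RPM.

41 RPM

worm 42/3 = 14 → 1148/14 = 82 RPM
belt 140/70 = 2 → 82/2 = 41 RPM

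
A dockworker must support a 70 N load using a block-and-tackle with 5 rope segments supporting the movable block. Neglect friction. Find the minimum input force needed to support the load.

14 N

Block-and-tackle MA = number of supporting rope parts = 5.
Effort = load / MA = 70 / 5 = 14 N.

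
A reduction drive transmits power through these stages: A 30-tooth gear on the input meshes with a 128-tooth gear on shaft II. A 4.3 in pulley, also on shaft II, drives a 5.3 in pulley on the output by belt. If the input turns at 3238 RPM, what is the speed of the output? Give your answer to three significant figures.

gear mesh 128/30 = 4.2667 → 3238/4.2667 = 758.91 RPM
belt 5.3/4.3 = 1.2326 → 758.91/1.2326 = 615.72 RPM

616 RPM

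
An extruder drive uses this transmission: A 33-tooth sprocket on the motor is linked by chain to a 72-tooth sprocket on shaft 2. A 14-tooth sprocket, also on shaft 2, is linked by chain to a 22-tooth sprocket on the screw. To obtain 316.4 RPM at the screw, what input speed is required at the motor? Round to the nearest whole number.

1085 RPM

Overall ratio R = 2.1818 × 1.5714 = 3.4286.
Required input speed = output speed × R = 316.4 × 3.4286 = 1084.8 RPM.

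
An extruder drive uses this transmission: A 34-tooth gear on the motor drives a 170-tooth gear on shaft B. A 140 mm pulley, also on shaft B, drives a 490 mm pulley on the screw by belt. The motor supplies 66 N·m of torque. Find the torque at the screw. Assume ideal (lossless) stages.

1155 N·m

Gear mesh: ratio = 170/34 = 5; torque at shaft B = 66 × 5 = 330 N·m.
Belt: ratio = 490/140 = 3.5; torque at the screw = 330 × 3.5 = 1155 N·m.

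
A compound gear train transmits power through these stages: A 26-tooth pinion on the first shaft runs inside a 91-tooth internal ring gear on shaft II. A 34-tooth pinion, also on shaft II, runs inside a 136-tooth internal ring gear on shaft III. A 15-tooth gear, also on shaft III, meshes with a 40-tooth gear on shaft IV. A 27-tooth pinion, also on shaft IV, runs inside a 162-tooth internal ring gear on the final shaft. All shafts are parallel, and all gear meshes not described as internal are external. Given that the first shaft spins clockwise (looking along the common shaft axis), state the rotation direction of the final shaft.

the first shaft → shaft II: internal mesh, same direction → CW.
shaft II → shaft III: internal mesh, same direction → CW.
shaft III → shaft IV: external mesh, 1 reversal → CCW.
shaft IV → the final shaft: internal mesh, same direction → CCW.
1 reversal in total — an odd number — so the final shaft turns opposite to the first shaft.

anticlockwise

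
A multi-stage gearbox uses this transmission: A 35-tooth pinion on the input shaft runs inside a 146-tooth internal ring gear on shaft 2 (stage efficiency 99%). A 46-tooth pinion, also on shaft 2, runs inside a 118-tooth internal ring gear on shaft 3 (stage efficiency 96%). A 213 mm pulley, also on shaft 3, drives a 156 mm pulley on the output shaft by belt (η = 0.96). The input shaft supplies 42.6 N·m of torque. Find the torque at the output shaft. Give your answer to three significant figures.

internal gear 146/35 = 4.1714 → τ = 42.6·4.1714·0.99 = 175.93 N·m
internal gear 118/46 = 2.5652 → τ = 175.93·2.5652·0.96 = 433.24 N·m
belt 156/213 = 0.73239 → τ = 433.24·0.73239·0.96 = 304.61 N·m

305 N·m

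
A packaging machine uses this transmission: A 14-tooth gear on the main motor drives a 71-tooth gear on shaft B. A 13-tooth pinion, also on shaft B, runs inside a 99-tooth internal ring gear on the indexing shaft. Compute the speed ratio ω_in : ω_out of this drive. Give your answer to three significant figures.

Each stage contributes driven/driver: gear mesh 71/14 = 5.0714, internal gear 99/13 = 7.6154.
Overall: 5.0714 × 7.6154 = 38.621.

38.6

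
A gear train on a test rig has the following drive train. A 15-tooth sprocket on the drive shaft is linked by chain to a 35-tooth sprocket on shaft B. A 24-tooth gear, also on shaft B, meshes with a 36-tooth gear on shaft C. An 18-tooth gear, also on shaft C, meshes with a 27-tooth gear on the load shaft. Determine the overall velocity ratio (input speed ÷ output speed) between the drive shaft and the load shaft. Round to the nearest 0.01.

Each stage contributes driven/driver: chain 35/15 = 2.3333, gear mesh 36/24 = 1.5, gear mesh 27/18 = 1.5.
Overall: 2.3333 × 1.5 × 1.5 = 5.25.

5.25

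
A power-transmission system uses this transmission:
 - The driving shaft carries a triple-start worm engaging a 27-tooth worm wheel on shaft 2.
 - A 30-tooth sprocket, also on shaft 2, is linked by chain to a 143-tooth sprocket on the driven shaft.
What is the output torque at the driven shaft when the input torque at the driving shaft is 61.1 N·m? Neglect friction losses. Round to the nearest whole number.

2621 N·m

After the worm (27/3): 61.1 × 9 = 549.9 N·m
After the chain (143/30): 549.9 × 4.7667 = 2621.2 N·m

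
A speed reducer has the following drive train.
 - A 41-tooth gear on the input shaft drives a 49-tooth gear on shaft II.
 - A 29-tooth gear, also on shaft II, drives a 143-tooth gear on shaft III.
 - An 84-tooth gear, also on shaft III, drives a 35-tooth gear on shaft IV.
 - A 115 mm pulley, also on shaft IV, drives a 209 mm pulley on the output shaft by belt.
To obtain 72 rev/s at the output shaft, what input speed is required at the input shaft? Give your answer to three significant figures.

Overall ratio R = 1.1951 × 4.931 × 0.41667 × 1.8174 = 4.4626.
Required input speed = output speed × R = 72 × 4.4626 = 321.31 rev/s.

321 rev/s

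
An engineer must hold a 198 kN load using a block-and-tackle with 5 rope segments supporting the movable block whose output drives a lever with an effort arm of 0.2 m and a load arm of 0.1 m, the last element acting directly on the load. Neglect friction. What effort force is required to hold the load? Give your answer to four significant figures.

Block-and-tackle MA = number of supporting rope parts = 5.
Lever MA = effort arm / load arm = 0.2/0.1 = 2.
Combined ideal MA = 5 × 2 = 10.
Effort = load / MA = 198 / 10 = 19.8 kN.

19.80 kN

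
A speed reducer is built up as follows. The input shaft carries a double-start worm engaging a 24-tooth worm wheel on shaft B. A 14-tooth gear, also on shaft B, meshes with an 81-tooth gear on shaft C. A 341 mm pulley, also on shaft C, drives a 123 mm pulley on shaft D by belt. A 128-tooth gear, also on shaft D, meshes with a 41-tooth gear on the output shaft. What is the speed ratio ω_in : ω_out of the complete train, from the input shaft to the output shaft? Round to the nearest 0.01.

8.02

Each stage contributes driven/driver: worm 24/2 = 12, gear mesh 81/14 = 5.7857, belt 123/341 = 0.3607, gear mesh 41/128 = 0.32031.
Overall: 12 × 5.7857 × 0.3607 × 0.32031 = 8.0216.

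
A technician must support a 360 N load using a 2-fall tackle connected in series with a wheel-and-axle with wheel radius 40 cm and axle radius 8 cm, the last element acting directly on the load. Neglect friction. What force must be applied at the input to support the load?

36 N

Block-and-tackle MA = number of supporting rope parts = 2.
Wheel-and-axle MA = R/r = 40/8 = 5.
Combined ideal MA = 2 × 5 = 10.
Effort = load / MA = 360 / 10 = 36 N.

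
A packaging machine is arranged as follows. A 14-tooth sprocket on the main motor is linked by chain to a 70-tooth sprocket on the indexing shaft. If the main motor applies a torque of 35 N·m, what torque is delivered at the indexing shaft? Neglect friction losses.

chain 70/14 = 5 → τ = 35·5 = 175 N·m

175 N·m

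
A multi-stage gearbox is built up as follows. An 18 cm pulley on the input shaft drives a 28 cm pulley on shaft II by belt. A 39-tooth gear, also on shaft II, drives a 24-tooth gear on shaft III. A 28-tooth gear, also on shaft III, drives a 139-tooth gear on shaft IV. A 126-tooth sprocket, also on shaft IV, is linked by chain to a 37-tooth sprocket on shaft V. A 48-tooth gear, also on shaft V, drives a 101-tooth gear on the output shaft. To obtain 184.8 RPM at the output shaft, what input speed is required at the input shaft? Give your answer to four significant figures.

Overall ratio R = 1.5556 × 0.61538 × 4.9643 × 0.29365 × 2.1042 = 2.9363.
Required input speed = output speed × R = 184.8 × 2.9363 = 542.63 RPM.

542.6 RPM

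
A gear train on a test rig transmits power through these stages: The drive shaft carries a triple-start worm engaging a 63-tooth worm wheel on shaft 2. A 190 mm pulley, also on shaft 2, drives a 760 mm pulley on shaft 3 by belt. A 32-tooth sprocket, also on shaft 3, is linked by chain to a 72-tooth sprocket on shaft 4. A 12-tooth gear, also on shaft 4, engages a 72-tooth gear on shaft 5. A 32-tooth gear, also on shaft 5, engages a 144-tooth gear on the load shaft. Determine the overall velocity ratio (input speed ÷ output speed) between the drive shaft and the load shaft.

5103

Each stage contributes driven/driver: worm 63/3 = 21, belt 760/190 = 4, chain 72/32 = 2.25, gear mesh 72/12 = 6, gear mesh 144/32 = 4.5.
Overall: 21 × 4 × 2.25 × 6 × 4.5 = 5103.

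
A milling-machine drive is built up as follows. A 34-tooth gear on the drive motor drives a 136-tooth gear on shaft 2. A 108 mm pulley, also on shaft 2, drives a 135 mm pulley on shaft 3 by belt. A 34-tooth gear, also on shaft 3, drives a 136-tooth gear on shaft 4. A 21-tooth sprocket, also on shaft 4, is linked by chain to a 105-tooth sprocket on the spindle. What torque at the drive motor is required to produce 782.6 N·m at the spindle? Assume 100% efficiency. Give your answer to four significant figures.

7.826 N·m

Overall ratio R = 4 × 1.25 × 4 × 5 = 100.
Input torque = output torque / R = 782.6 / 100 = 7.826 N·m.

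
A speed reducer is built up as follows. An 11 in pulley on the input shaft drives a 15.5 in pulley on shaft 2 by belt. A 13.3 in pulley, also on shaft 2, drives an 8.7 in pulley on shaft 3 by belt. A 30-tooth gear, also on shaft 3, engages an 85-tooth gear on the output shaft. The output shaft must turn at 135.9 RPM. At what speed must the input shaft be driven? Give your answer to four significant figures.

354.9 RPM

Overall ratio R = 1.4091 × 0.65414 × 2.8333 = 2.6116.
Required input speed = output speed × R = 135.9 × 2.6116 = 354.91 RPM.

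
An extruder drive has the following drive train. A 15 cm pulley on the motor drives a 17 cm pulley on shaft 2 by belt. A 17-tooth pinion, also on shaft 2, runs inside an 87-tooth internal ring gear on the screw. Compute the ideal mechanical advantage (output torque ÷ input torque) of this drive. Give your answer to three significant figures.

5.80

Each stage contributes driven/driver: belt 17/15 = 1.1333, internal gear 87/17 = 5.1176.
Overall: 1.1333 × 5.1176 = 5.8.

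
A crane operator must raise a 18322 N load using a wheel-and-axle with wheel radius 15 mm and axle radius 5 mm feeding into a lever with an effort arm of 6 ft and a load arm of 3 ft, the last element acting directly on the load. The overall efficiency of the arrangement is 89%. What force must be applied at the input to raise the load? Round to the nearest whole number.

3431 N

Wheel-and-axle MA = R/r = 15/5 = 3.
Lever MA = effort arm / load arm = 6/3 = 2.
Combined ideal MA = 3 × 2 = 6.
Actual MA = 6 × 0.89 = 5.34.
Effort = load / actual MA = 18322 / 5.34 = 3431.1 N.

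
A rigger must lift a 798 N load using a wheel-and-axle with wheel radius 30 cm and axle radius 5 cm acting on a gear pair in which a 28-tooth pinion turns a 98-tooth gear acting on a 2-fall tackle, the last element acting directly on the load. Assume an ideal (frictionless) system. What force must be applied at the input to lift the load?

Wheel-and-axle MA = R/r = 30/5 = 6.
Gear pair MA = 98/28 = 3.5.
Block-and-tackle MA = number of supporting rope parts = 2.
Combined ideal MA = 6 × 3.5 × 2 = 42.
Effort = load / MA = 798 / 42 = 19 N.

19 N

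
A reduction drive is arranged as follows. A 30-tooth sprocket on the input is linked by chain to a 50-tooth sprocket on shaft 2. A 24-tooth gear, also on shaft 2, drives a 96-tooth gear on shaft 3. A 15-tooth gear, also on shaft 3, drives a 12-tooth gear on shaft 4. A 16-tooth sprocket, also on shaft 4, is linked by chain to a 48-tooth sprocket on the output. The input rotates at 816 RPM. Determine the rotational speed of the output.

the input → shaft 2 (chain, 50/30): 816 ÷ 1.6667 = 489.6 RPM
shaft 2 → shaft 3 (gear mesh, 96/24): 489.6 ÷ 4 = 122.4 RPM
shaft 3 → shaft 4 (gear mesh, 12/15): 122.4 ÷ 0.8 = 153 RPM
shaft 4 → the output (chain, 48/16): 153 ÷ 3 = 51 RPM

51 RPM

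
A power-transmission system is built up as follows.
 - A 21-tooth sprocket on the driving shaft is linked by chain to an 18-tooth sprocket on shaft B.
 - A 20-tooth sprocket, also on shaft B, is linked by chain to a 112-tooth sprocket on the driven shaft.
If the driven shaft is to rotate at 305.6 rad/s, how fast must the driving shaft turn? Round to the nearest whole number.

Overall ratio R = 0.85714 × 5.6 = 4.8.
Required input speed = output speed × R = 305.6 × 4.8 = 1466.9 rad/s.

1467 rad/s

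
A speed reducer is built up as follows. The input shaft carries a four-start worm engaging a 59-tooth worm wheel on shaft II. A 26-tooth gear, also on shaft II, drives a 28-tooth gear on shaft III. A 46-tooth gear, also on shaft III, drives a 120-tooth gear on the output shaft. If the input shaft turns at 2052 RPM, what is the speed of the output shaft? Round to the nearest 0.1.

49.5 RPM

the input shaft → shaft II (worm, 59/4): 2052 ÷ 14.75 = 139.12 RPM
shaft II → shaft III (gear mesh, 28/26): 139.12 ÷ 1.0769 = 129.18 RPM
shaft III → the output shaft (gear mesh, 120/46): 129.18 ÷ 2.6087 = 49.52 RPM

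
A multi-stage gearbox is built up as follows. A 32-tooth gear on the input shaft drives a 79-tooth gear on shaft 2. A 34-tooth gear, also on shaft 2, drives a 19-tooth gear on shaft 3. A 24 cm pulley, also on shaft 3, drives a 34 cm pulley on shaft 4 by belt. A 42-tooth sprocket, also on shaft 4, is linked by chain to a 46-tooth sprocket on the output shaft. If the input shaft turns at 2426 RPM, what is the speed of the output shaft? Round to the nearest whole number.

Gear mesh: ratio = 79/32 = 2.4688, so shaft 2 turns at 2426 / 2.4688 = 982.68 RPM.
Gear mesh: ratio = 19/34 = 0.55882, so shaft 3 turns at 982.68 / 0.55882 = 1758.5 RPM.
Belt: ratio = 34/24 = 1.4167, so shaft 4 turns at 1758.5 / 1.4167 = 1241.3 RPM.
Chain: ratio = 46/42 = 1.0952, so the output shaft turns at 1241.3 / 1.0952 = 1133.3 RPM.

1133 RPM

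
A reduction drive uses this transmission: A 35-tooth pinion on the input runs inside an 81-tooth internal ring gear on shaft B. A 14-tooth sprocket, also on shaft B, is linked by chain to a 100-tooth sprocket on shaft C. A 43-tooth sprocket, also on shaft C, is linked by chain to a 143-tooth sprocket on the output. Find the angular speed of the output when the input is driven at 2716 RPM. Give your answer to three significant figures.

internal gear 81/35 = 2.3143 → 2716/2.3143 = 1173.6 RPM
chain 100/14 = 7.1429 → 1173.6/7.1429 = 164.3 RPM
chain 143/43 = 3.3256 → 164.3/3.3256 = 49.405 RPM

49.4 RPM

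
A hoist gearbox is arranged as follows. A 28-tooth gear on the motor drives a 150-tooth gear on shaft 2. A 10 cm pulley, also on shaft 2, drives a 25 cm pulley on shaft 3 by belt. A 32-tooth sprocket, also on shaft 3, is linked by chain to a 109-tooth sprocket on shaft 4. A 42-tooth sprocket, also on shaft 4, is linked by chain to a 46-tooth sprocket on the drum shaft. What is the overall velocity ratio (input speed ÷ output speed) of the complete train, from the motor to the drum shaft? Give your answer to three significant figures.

Each stage contributes driven/driver: gear mesh 150/28 = 5.3571, belt 25/10 = 2.5, chain 109/32 = 3.4062, chain 46/42 = 1.0952.
Overall: 5.3571 × 2.5 × 3.4062 × 1.0952 = 49.964.

50.0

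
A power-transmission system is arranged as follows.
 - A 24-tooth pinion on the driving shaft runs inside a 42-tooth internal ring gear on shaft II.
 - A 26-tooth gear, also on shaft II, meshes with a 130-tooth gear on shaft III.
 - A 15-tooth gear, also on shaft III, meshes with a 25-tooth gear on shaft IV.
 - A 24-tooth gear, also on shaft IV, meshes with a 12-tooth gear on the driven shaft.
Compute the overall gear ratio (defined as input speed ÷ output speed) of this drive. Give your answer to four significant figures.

7.292

Each stage contributes driven/driver: internal gear 42/24 = 1.75, gear mesh 130/26 = 5, gear mesh 25/15 = 1.6667, gear mesh 12/24 = 0.5.
Overall: 1.75 × 5 × 1.6667 × 0.5 = 7.2917.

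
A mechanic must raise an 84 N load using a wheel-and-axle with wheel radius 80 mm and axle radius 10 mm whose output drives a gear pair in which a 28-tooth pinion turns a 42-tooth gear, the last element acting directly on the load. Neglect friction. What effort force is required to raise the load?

7 N

Wheel-and-axle MA = R/r = 80/10 = 8.
Gear pair MA = 42/28 = 1.5.
Combined ideal MA = 8 × 1.5 = 12.
Effort = load / MA = 84 / 12 = 7 N.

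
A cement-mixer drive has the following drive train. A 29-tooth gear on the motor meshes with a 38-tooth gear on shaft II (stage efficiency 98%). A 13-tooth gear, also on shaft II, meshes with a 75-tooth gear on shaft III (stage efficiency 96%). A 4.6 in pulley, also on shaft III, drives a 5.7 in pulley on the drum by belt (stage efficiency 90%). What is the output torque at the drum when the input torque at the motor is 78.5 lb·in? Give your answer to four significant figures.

622.6 lb·in

Gear mesh: ratio = 38/29 = 1.3103; torque at shaft II = 78.5 × 1.3103 × 0.98 = 100.8 lb·in.
Gear mesh: ratio = 75/13 = 5.7692; torque at shaft III = 100.8 × 5.7692 × 0.96 = 558.3 lb·in.
Belt: ratio = 5.7/4.6 = 1.2391; torque at the drum = 558.3 × 1.2391 × 0.90 = 622.63 lb·in.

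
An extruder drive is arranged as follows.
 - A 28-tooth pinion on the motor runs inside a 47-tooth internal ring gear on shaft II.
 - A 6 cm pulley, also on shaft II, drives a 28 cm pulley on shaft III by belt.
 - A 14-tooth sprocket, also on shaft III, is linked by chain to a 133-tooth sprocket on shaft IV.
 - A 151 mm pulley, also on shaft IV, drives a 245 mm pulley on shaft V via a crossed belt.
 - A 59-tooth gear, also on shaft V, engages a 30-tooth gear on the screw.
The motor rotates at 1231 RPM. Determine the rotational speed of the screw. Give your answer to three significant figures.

the motor → shaft II (internal gear, 47/28): 1231 ÷ 1.6786 = 733.36 RPM
shaft II → shaft III (belt, 28/6): 733.36 ÷ 4.6667 = 157.15 RPM
shaft III → shaft IV (chain, 133/14): 157.15 ÷ 9.5 = 16.542 RPM
shaft IV → shaft V (belt, 245/151): 16.542 ÷ 1.6225 = 10.195 RPM
shaft V → the screw (gear mesh, 30/59): 10.195 ÷ 0.50847 = 20.051 RPM

20.1 RPM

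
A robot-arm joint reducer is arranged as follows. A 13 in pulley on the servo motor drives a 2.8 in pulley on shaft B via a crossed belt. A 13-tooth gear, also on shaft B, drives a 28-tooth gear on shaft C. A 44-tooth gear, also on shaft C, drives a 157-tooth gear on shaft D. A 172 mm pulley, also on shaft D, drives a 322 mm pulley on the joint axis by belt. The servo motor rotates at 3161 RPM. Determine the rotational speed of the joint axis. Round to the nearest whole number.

belt 2.8/13 = 0.21538 → 3161/0.21538 = 14676 RPM
gear mesh 28/13 = 2.1538 → 14676/2.1538 = 6813.9 RPM
gear mesh 157/44 = 3.5682 → 6813.9/3.5682 = 1909.6 RPM
belt 322/172 = 1.8721 → 1909.6/1.8721 = 1020 RPM

1020 RPM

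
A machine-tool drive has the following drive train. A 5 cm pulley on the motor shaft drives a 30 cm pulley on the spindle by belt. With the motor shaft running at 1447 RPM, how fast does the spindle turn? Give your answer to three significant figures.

the motor shaft → the spindle (belt, 30/5): 1447 ÷ 6 = 241.17 RPM

241 RPM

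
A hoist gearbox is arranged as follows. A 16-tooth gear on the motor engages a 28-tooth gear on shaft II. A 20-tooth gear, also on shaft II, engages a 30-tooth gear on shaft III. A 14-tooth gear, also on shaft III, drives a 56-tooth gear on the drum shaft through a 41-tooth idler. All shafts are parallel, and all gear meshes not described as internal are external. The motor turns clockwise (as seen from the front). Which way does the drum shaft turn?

the motor → shaft II: external mesh, 1 reversal → CCW.
shaft II → shaft III: external mesh, 1 reversal → CW.
shaft III → the drum shaft: driver → idler → driven is 2 external meshes, 2 reversals → CW.
4 reversals in total — an even number — so the drum shaft turns the same way as the motor.

clockwise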